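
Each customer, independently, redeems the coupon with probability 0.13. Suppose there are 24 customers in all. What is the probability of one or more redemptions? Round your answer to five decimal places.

0.96464

P(at least one) = 1 − P(none) = 1 − (1 − 0.13)^24
= 1 − 0.0353559 = 0.9646441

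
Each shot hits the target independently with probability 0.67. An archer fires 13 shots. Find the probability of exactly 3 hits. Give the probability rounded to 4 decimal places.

0.0013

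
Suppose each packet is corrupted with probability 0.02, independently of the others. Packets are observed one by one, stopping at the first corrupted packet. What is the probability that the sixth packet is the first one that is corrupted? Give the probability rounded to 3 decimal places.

0.018

Geometric (trials to first success), p = 0.02.
P(Y = 6) = (1−p)^5 · p = 0.90392 · 0.02 = 0.01808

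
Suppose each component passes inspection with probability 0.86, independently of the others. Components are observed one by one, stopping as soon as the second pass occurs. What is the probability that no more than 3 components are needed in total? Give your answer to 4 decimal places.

0.9467

Finishing within 3 components ⇔ at least 2 successes in the first 3. With X ~ Binomial(3, 0.86), P(Y ≤ 3) = 1 − P(X ≤ 1).
  k=0: C(3,0)·0.86^0·0.14^3 = 0.002744
  k=1: C(3,1)·0.86^1·0.14^2 = 0.050568
1 − 0.053312 = 0.946688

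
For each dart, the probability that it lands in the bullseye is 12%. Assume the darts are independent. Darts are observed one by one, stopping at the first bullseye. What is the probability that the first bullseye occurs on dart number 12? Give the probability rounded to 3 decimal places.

Geometric (trials to first success), p = 0.12.
P(Y = 12) = (1−p)^11 · p = 0.24508 · 0.12 = 0.02941

0.029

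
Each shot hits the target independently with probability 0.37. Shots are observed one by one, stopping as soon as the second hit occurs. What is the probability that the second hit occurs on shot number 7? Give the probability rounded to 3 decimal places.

0.082

Y = trial on which the second success occurs; negative binomial, r=2, p=0.37.
P(Y=7) = C(6,1) · p^2 · (1−p)^5
= 6 · 0.1369 · 0.099244 = 0.08152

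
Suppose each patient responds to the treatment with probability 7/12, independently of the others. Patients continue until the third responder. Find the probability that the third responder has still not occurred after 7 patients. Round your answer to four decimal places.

0.1133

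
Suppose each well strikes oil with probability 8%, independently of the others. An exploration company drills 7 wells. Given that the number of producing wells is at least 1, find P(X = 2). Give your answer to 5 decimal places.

X ~ Binomial(7, 0.08). Want P(X=2 | X≥1) = P(X=2) / P(X≥1).
P(X=2) = C(7,2)·0.08^2·0.92^5 = 0.0885806
P(X≥1) = 1 − 0.5578466 = 0.4421534
Ratio = 0.0885806 / 0.4421534 = 0.2003390

0.20034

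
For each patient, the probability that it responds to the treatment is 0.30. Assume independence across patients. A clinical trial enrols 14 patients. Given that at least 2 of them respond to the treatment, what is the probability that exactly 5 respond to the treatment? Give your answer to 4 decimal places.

0.2061

X ~ Binomial(14, 0.30). Want P(X=5 | X≥2) = P(X=5) / P(X≥2).
P(X=5) = C(14,5)·0.30^5·0.70^9 = 0.196315
P(X≥2) = 1 − 0.006782 − 0.040693 = 0.952524
Ratio = 0.196315 / 0.952524 = 0.206099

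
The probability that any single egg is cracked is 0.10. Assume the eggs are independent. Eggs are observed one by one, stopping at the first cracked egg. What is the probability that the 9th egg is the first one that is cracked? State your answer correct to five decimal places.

Geometric (trials to first success), p = 0.10.
P(Y = 9) = (1−p)^8 · p = 0.43047 · 0.10 = 0.0430467

0.04305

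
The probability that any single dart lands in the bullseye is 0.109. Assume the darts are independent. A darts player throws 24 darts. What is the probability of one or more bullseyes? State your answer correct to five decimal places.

P(at least one) = 1 − P(none) = 1 − (1 − 0.109)^24
= 1 − 0.0626708 = 0.9373292

0.93733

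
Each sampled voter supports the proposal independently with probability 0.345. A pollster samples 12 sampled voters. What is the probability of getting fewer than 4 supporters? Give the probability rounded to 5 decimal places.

0.36030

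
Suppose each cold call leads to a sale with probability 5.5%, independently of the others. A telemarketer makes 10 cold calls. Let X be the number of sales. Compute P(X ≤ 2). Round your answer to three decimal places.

X ~ Binomial(10, 0.055); P(X ≤ 2) = Σ C(10,k) p^k (1−p)^(10−k) over k:
  k=0: C(10,0)·0.055^0·0.945^10 = 0.56796
  k=1: C(10,1)·0.055^1·0.945^9 = 0.33056
  k=2: C(10,2)·0.055^2·0.945^8 = 0.08657
Total = 0.98509

0.985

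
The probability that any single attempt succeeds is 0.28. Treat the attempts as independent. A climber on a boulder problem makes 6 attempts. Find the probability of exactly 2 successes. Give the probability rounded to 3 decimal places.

X ~ Binomial(n=6, p=0.28).
P(X=2) = C(6,2) · p^2 · (1−p)^4
= 15 · 0.0784 · 0.26874 = 0.31604

0.316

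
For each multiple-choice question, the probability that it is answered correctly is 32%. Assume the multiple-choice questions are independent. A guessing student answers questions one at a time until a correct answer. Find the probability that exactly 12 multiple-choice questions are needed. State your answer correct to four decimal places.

0.0046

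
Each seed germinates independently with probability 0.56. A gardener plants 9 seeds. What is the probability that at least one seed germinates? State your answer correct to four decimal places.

0.9994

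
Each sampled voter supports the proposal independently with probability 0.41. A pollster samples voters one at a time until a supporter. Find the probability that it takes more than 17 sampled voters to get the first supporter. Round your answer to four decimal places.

Y = number of sampled voters to the first success; geometric, p = 0.41.
P(Y > 17) = P(first 17 all fail) = (1−p)^17 = 0.000127

0.0001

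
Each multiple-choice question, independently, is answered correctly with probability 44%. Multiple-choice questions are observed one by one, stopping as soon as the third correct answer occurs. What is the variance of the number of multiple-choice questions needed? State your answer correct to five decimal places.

8.67769

Y = total multiple-choice questions until the third success; negative binomial with r=3, p=0.44.
Var(Y) = r(1−p)/p² = 3·0.56 / 0.44² = 8.6776860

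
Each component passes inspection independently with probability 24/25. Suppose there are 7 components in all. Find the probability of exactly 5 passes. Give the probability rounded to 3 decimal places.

0.027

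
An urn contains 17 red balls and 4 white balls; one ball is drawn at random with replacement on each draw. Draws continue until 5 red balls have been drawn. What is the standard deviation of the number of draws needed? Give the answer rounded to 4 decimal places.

1.2055

Y = total draws until the fifth success; negative binomial with r=5, p=0.809524.
SD(Y) = √[r(1−p)/p²] = √(1.453287) = 1.205524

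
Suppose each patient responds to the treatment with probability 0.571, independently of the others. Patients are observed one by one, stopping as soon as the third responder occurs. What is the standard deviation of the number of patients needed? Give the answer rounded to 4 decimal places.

1.9868

Y = total patients until the third success; negative binomial with r=3, p=0.571.
SD(Y) = √[r(1−p)/p²] = √(3.947356) = 1.986795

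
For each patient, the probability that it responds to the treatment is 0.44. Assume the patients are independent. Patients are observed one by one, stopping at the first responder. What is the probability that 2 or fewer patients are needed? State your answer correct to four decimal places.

Y = number of patients to the first success; geometric, p = 0.44.
P(Y ≤ 2) = 1 − (1−p)^2 = 1 − 0.313600 = 0.686400

0.6864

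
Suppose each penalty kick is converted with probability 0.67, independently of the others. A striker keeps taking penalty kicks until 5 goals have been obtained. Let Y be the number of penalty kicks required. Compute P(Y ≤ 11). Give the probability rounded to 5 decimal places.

Finishing within 11 penalty kicks ⇔ at least 5 successes in the first 11. With X ~ Binomial(11, 0.67), P(Y ≤ 11) = 1 − P(X ≤ 4).
  k=0: C(11,0)·0.67^0·0.33^11 = 0.0000051
  k=1: C(11,1)·0.67^1·0.33^10 = 0.0001129
  k=2: C(11,2)·0.67^2·0.33^9 = 0.0011459
  k=3: C(11,3)·0.67^3·0.33^8 = 0.0069794
  k=4: C(11,4)·0.67^4·0.33^7 = 0.0283407
1 − 0.0365839 = 0.9634161

0.96342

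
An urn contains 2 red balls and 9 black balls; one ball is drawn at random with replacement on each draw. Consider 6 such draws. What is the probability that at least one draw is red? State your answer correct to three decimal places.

0.700

P(at least one) = 1 − P(none) = 1 − (1 − 0.181818)^6
= 1 − 0.29998 = 0.70002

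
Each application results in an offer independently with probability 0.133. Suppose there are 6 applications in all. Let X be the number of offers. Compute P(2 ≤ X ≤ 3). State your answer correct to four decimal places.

0.1806

X ~ Binomial(6, 0.133); P(2 ≤ X ≤ 3) = Σ C(6,k) p^k (1−p)^(6−k) over k:
  k=2: C(6,2)·0.133^2·0.867^4 = 0.149924
  k=3: C(6,3)·0.133^3·0.867^3 = 0.030665
Total = 0.180589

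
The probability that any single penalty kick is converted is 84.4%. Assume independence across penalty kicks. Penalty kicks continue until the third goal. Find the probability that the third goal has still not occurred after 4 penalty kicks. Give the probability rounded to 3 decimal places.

Needing more than 4 penalty kicks ⇔ fewer than 3 successes in the first 4. With X ~ Binomial(4, 0.844), P(Y > 4) = P(X ≤ 2).
  k=0: C(4,0)·0.844^0·0.156^4 = 0.00059
  k=1: C(4,1)·0.844^1·0.156^3 = 0.01282
  k=2: C(4,2)·0.844^2·0.156^2 = 0.10401
P(X ≤ 2) = 0.11742

0.117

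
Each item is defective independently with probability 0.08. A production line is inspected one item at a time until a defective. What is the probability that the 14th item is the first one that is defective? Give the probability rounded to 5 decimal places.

0.02706

Geometric (trials to first success), p = 0.08.
P(Y = 14) = (1−p)^13 · p = 0.33825 · 0.08 = 0.0270602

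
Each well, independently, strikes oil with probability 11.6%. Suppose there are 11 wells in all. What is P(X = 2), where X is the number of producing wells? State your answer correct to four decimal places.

0.2440

X ~ Binomial(n=11, p=0.116).
P(X=2) = C(11,2) · p^2 · (1−p)^9
= 55 · 0.013456 · 0.32966 = 0.243977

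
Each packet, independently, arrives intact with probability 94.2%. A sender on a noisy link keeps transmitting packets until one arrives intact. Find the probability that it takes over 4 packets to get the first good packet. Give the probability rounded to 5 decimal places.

Y = number of packets to the first success; geometric, p = 0.942.
P(Y > 4) = P(first 4 all fail) = (1−p)^4 = 0.0000113

0.00001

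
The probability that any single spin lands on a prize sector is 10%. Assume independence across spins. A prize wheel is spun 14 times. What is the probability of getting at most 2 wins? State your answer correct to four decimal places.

0.8416

X ~ Binomial(14, 0.10); P(X ≤ 2) = Σ C(14,k) p^k (1−p)^(14−k) over k:
  k=0: C(14,0)·0.10^0·0.90^14 = 0.228768
  k=1: C(14,1)·0.10^1·0.90^13 = 0.355861
  k=2: C(14,2)·0.10^2·0.90^12 = 0.257011
Total = 0.841640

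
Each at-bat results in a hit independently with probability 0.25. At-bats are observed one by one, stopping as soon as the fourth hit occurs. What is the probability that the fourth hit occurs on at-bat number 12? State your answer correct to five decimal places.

0.06453

Y = trial on which the fourth success occurs; negative binomial, r=4, p=0.25.
P(Y=12) = C(11,3) · p^4 · (1−p)^8
= 165 · 0.0039062 · 0.10011 = 0.0645259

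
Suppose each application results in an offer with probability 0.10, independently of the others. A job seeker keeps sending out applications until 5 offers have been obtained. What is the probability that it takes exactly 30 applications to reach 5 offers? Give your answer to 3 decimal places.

Y = trial on which the fifth success occurs; negative binomial, r=5, p=0.10.
P(Y=30) = C(29,4) · p^5 · (1−p)^25
= 23751 · 1e-05 · 0.07179 = 0.01705

0.017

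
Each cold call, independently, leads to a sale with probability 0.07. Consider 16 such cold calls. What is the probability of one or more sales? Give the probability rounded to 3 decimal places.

P(at least one) = 1 − P(none) = 1 − (1 − 0.07)^16
= 1 − 0.31313 = 0.68687

0.687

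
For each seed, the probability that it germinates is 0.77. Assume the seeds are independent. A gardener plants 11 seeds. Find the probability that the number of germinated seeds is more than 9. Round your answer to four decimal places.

X ~ Binomial(11, 0.77); P(X ≥ 10) = Σ C(11,k) p^k (1−p)^(11−k) over k:
  k=10: C(11,10)·0.77^10·0.23^1 = 0.185365
  k=11: C(11,11)·0.77^11·0.23^0 = 0.056415
Total = 0.241780

0.2418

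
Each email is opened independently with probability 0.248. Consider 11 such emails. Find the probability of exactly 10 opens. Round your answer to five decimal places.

0.00001

X ~ Binomial(n=11, p=0.248).
P(X=10) = C(11,10) · p^10 · (1−p)^1
= 11 · 8.8007e-07 · 0.752 = 0.0000073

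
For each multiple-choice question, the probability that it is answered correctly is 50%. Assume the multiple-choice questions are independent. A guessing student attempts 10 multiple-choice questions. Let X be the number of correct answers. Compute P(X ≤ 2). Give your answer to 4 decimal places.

X ~ Binomial(10, 0.50); P(X ≤ 2) = Σ C(10,k) p^k (1−p)^(10−k) over k:
  k=0: C(10,0)·0.50^0·0.50^10 = 0.000977
  k=1: C(10,1)·0.50^1·0.50^9 = 0.009766
  k=2: C(10,2)·0.50^2·0.50^8 = 0.043945
Total = 0.054688

0.0547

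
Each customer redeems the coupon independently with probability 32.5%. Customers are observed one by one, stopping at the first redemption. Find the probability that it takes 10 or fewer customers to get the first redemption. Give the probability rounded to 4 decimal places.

0.9804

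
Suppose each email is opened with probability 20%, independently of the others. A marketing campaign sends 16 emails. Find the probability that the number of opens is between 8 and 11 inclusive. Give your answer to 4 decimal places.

X ~ Binomial(16, 0.20); P(8 ≤ X ≤ 11) = Σ C(16,k) p^k (1−p)^(16−k) over k:
  k=8: C(16,8)·0.20^8·0.80^8 = 0.005528
  k=9: C(16,9)·0.20^9·0.80^7 = 0.001228
  k=10: C(16,10)·0.20^10·0.80^6 = 0.000215
  k=11: C(16,11)·0.20^11·0.80^5 = 0.000029
Total = 0.007000

0.0070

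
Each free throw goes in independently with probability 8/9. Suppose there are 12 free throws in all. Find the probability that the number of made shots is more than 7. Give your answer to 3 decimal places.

0.993

X ~ Binomial(12, 0.888889); P(X ≥ 8) = Σ C(12,k) p^k (1−p)^(12−k) over k:
  k=8: C(12,8)·0.888889^8·0.111111^4 = 0.02940
  k=9: C(12,9)·0.888889^9·0.111111^3 = 0.10455
  k=10: C(12,10)·0.888889^10·0.111111^2 = 0.25092
  k=11: C(12,11)·0.888889^11·0.111111^1 = 0.36497
  k=12: C(12,12)·0.888889^12·0.111111^0 = 0.24332
Total = 0.99316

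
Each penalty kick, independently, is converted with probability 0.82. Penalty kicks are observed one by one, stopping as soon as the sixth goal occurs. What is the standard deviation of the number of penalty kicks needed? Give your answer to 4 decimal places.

Y = total penalty kicks until the sixth success; negative binomial with r=6, p=0.82.
SD(Y) = √[r(1−p)/p²] = √(1.606187) = 1.267354

1.2674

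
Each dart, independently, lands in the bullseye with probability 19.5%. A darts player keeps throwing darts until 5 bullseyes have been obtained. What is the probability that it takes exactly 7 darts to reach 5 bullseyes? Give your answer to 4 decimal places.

0.0027

Y = trial on which the fifth success occurs; negative binomial, r=5, p=0.195.
P(Y=7) = C(6,4) · p^5 · (1−p)^2
= 15 · 0.00028195 · 0.64802 = 0.002741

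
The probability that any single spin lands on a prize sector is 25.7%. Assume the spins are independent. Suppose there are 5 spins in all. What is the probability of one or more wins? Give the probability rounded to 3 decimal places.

0.774

P(at least one) = 1 − P(none) = 1 − (1 − 0.257)^5
= 1 − 0.22644 = 0.77356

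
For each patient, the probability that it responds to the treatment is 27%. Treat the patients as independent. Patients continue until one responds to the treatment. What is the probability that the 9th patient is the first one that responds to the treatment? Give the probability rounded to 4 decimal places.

Geometric (trials to first success), p = 0.27.
P(Y = 9) = (1−p)^8 · p = 0.080646 · 0.27 = 0.021774

0.0218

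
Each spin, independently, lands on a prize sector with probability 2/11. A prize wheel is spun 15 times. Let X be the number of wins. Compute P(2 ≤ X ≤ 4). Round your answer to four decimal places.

X ~ Binomial(15, 0.181818); P(2 ≤ X ≤ 4) = Σ C(15,k) p^k (1−p)^(15−k) over k:
  k=2: C(15,2)·0.181818^2·0.818182^13 = 0.255571
  k=3: C(15,3)·0.181818^3·0.818182^12 = 0.246105
  k=4: C(15,4)·0.181818^4·0.818182^11 = 0.164070
Total = 0.665747

0.6657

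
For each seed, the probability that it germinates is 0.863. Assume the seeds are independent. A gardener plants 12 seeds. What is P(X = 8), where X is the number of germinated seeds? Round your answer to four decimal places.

0.0537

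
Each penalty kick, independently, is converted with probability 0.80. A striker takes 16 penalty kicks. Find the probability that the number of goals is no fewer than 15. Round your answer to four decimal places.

0.1407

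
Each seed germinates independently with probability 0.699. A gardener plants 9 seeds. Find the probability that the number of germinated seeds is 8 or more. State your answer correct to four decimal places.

X ~ Binomial(9, 0.699); P(X ≥ 8) = Σ C(9,k) p^k (1−p)^(9−k) over k:
  k=8: C(9,8)·0.699^8·0.301^1 = 0.154393
  k=9: C(9,9)·0.699^9·0.301^0 = 0.039838
Total = 0.194230

0.1942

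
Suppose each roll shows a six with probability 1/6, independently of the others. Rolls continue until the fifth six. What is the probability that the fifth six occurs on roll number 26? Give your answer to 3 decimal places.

Y = trial on which the fifth success occurs; negative binomial, r=5, p=0.166667.
P(Y=26) = C(25,4) · p^5 · (1−p)^21
= 12650 · 0.0001286 · 0.021737 = 0.03536

0.035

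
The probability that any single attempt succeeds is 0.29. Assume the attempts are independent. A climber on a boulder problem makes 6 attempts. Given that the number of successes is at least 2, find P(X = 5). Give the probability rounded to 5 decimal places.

X ~ Binomial(6, 0.29). Want P(X=5 | X≥2) = P(X=5) / P(X≥2).
P(X=5) = C(6,5)·0.29^5·0.71^1 = 0.0087377
P(X≥2) = 1 − 0.1281003 − 0.3139359 = 0.5579638
Ratio = 0.0087377 / 0.5579638 = 0.0156601

0.01566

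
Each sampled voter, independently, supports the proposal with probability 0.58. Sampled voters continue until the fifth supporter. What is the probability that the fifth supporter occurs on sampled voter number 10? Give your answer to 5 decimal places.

0.10808

Y = trial on which the fifth success occurs; negative binomial, r=5, p=0.58.
P(Y=10) = C(9,4) · p^5 · (1−p)^5
= 126 · 0.065636 · 0.013069 = 0.1080829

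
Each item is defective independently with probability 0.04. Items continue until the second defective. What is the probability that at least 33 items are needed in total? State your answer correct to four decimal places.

Needing more than 32 items ⇔ fewer than 2 successes in the first 32. With X ~ Binomial(32, 0.04), P(Y > 32) = P(X ≤ 1).
  k=0: C(32,0)·0.04^0·0.96^32 = 0.270819
  k=1: C(32,1)·0.04^1·0.96^31 = 0.361092
P(X ≤ 1) = 0.631911

0.6319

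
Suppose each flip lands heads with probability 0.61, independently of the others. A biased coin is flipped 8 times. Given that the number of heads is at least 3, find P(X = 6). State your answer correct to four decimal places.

0.2295

X ~ Binomial(8, 0.61). Want P(X=6 | X≥3) = P(X=6) / P(X≥3).
P(X=6) = C(8,6)·0.61^6·0.39^2 = 0.219415
P(X≥3) = 1 − 0.000535 − 0.006697 − 0.036661 = 0.956107
Ratio = 0.219415 / 0.956107 = 0.229488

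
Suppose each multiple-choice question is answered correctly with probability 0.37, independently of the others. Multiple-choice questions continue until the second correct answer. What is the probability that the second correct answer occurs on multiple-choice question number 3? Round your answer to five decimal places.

0.17249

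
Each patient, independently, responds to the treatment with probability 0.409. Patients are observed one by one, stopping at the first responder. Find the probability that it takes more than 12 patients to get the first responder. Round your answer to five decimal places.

0.00182

Y = number of patients to the first success; geometric, p = 0.409.
P(Y > 12) = P(first 12 all fail) = (1−p)^12 = 0.0018157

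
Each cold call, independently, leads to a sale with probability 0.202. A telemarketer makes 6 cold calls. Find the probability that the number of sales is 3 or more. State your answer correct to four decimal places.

X ~ Binomial(6, 0.202); P(X ≥ 3) = Σ C(6,k) p^k (1−p)^(6−k) over k:
  k=3: C(6,3)·0.202^3·0.798^3 = 0.083771
  k=4: C(6,4)·0.202^4·0.798^2 = 0.015904
  k=5: C(6,5)·0.202^5·0.798^1 = 0.001610
  k=6: C(6,6)·0.202^6·0.798^0 = 0.000068
Total = 0.101353

0.1014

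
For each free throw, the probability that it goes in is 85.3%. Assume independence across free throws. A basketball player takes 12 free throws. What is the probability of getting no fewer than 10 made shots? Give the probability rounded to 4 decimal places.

X ~ Binomial(12, 0.853); P(X ≥ 10) = Σ C(12,k) p^k (1−p)^(12−k) over k:
  k=10: C(12,10)·0.853^10·0.147^2 = 0.290850
  k=11: C(12,11)·0.853^11·0.147^1 = 0.306858
  k=12: C(12,12)·0.853^12·0.147^0 = 0.148384
Total = 0.746093

0.7461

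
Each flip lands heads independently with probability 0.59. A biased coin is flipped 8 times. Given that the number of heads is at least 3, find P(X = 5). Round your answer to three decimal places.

0.292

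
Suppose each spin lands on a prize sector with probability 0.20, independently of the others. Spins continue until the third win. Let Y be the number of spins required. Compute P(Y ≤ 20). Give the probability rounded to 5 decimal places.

0.79392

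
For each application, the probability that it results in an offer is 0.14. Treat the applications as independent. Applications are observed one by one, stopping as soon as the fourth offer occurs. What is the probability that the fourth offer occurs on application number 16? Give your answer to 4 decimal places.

Y = trial on which the fourth success occurs; negative binomial, r=4, p=0.14.
P(Y=16) = C(15,3) · p^4 · (1−p)^12
= 455 · 0.00038416 · 0.16367 = 0.028609

0.0286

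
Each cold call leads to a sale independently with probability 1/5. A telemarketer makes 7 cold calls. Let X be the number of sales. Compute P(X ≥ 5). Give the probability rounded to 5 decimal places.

0.00467

X ~ Binomial(7, 0.20); P(X ≥ 5) = Σ C(7,k) p^k (1−p)^(7−k) over k:
  k=5: C(7,5)·0.20^5·0.80^2 = 0.0043008
  k=6: C(7,6)·0.20^6·0.80^1 = 0.0003584
  k=7: C(7,7)·0.20^7·0.80^0 = 0.0000128
Total = 0.0046720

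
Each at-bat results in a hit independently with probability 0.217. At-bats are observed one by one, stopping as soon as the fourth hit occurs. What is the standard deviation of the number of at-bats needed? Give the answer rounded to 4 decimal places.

8.1555

Y = total at-bats until the fourth success; negative binomial with r=4, p=0.217.
SD(Y) = √[r(1−p)/p²] = √(66.512349) = 8.155510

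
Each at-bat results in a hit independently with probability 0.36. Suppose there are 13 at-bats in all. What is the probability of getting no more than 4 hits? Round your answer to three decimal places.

X ~ Binomial(13, 0.36); P(X ≤ 4) = Σ C(13,k) p^k (1−p)^(13−k) over k:
  k=0: C(13,0)·0.36^0·0.64^13 = 0.00302
  k=1: C(13,1)·0.36^1·0.64^12 = 0.02210
  k=2: C(13,2)·0.36^2·0.64^11 = 0.07459
  k=3: C(13,3)·0.36^3·0.64^10 = 0.15384
  k=4: C(13,4)·0.36^4·0.64^9 = 0.21634
Total = 0.46989

0.470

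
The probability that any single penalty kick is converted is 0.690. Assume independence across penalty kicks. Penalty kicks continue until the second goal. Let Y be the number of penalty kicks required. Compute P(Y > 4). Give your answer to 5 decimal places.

0.09146

Needing more than 4 penalty kicks ⇔ fewer than 2 successes in the first 4. With X ~ Binomial(4, 0.69), P(Y > 4) = P(X ≤ 1).
  k=0: C(4,0)·0.69^0·0.31^4 = 0.0092352
  k=1: C(4,1)·0.69^1·0.31^3 = 0.0822232
P(X ≤ 1) = 0.0914584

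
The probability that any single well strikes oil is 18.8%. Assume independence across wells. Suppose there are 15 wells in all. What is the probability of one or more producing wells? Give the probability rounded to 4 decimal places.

0.9560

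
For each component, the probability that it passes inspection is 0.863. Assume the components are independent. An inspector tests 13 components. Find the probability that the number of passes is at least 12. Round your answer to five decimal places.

0.45122

X ~ Binomial(13, 0.863); P(X ≥ 12) = Σ C(13,k) p^k (1−p)^(13−k) over k:
  k=12: C(13,12)·0.863^12·0.137^1 = 0.3039439
  k=13: C(13,13)·0.863^13·0.137^0 = 0.1472788
Total = 0.4512228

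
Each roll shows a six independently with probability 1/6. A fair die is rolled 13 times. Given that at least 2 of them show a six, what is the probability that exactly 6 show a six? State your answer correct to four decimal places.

0.0155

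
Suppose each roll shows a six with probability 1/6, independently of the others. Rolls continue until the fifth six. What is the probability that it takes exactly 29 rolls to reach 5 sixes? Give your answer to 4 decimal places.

Y = trial on which the fifth success occurs; negative binomial, r=5, p=0.166667.
P(Y=29) = C(28,4) · p^5 · (1−p)^24
= 20475 · 0.0001286 · 0.012579 = 0.033122

0.0331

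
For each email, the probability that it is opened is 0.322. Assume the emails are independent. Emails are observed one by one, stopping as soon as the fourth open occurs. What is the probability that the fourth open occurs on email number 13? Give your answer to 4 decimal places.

0.0716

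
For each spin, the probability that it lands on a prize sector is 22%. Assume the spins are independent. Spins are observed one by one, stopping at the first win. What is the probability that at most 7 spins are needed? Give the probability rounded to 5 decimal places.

Y = number of spins to the first success; geometric, p = 0.22.
P(Y ≤ 7) = 1 − (1−p)^7 = 1 − 0.1756557 = 0.8243443

0.82434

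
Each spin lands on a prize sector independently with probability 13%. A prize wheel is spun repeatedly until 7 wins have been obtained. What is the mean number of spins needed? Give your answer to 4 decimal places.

53.8462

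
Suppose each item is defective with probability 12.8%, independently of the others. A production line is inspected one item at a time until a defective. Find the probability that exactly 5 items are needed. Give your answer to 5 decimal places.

Geometric (trials to first success), p = 0.128.
P(Y = 5) = (1−p)^4 · p = 0.57818 · 0.128 = 0.0740075

0.07401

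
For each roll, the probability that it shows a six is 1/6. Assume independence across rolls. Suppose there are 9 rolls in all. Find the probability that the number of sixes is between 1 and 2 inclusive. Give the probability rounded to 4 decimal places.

X ~ Binomial(9, 0.166667); P(1 ≤ X ≤ 2) = Σ C(9,k) p^k (1−p)^(9−k) over k:
  k=1: C(9,1)·0.166667^1·0.833333^8 = 0.348852
  k=2: C(9,2)·0.166667^2·0.833333^7 = 0.279082
Total = 0.627934

0.6279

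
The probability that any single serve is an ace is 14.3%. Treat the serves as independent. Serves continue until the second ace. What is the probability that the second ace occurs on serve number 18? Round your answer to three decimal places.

0.029

Y = trial on which the second success occurs; negative binomial, r=2, p=0.143.
P(Y=18) = C(17,1) · p^2 · (1−p)^16
= 17 · 0.020449 · 0.084663 = 0.02943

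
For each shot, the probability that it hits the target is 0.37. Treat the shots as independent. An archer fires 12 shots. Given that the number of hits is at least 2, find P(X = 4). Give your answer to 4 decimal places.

0.2377

X ~ Binomial(12, 0.37). Want P(X=4 | X≥2) = P(X=4) / P(X≥2).
P(X=4) = C(12,4)·0.37^4·0.63^8 = 0.230217
P(X≥2) = 1 − 0.003909 − 0.027550 = 0.968540
Ratio = 0.230217 / 0.968540 = 0.237694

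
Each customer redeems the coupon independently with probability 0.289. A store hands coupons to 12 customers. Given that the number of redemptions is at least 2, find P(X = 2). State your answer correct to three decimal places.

X ~ Binomial(12, 0.289). Want P(X=2 | X≥2) = P(X=2) / P(X≥2).
P(X=2) = C(12,2)·0.289^2·0.711^10 = 0.18199
P(X≥2) = 1 − 0.01669 − 0.08140 = 0.90191
Ratio = 0.18199 / 0.90191 = 0.20178

0.202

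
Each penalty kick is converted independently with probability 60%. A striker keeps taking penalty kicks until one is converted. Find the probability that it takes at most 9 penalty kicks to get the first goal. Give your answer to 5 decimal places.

0.99974

Y = number of penalty kicks to the first success; geometric, p = 0.60.
P(Y ≤ 9) = 1 − (1−p)^9 = 1 − 0.0002621 = 0.9997379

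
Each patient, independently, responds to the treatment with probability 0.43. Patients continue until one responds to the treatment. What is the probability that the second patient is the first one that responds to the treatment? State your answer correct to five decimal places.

0.24510

Geometric (trials to first success), p = 0.43.
P(Y = 2) = (1−p)^1 · p = 0.57 · 0.43 = 0.2451000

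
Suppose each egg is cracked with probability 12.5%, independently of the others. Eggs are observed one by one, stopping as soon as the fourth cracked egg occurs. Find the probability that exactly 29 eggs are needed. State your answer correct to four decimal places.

Y = trial on which the fourth success occurs; negative binomial, r=4, p=0.125.
P(Y=29) = C(28,3) · p^4 · (1−p)^25
= 3276 · 0.00024414 · 0.035498 = 0.028391

0.0284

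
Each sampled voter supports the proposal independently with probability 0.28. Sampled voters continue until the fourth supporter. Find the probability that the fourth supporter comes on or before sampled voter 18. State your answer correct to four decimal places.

Finishing within 18 sampled voters ⇔ at least 4 successes in the first 18. With X ~ Binomial(18, 0.28), P(Y ≤ 18) = 1 − P(X ≤ 3).
  k=0: C(18,0)·0.28^0·0.72^18 = 0.002704
  k=1: C(18,1)·0.28^1·0.72^17 = 0.018927
  k=2: C(18,2)·0.28^2·0.72^16 = 0.062564
  k=3: C(18,3)·0.28^3·0.72^15 = 0.129763
1 − 0.213959 = 0.786041

0.7860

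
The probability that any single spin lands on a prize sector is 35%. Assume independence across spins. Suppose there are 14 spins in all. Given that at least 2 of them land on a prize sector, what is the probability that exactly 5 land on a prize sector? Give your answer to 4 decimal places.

0.2223

X ~ Binomial(14, 0.35). Want P(X=5 | X≥2) = P(X=5) / P(X≥2).
P(X=5) = C(14,5)·0.35^5·0.65^9 = 0.217783
P(X≥2) = 1 − 0.002403 − 0.018116 = 0.979481
Ratio = 0.217783 / 0.979481 = 0.222346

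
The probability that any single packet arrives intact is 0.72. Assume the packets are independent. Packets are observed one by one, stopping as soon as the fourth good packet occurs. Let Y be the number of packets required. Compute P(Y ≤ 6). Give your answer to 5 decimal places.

0.78042

Finishing within 6 packets ⇔ at least 4 successes in the first 6. With X ~ Binomial(6, 0.72), P(Y ≤ 6) = 1 − P(X ≤ 3).
  k=0: C(6,0)·0.72^0·0.28^6 = 0.0004819
  k=1: C(6,1)·0.72^1·0.28^5 = 0.0074349
  k=2: C(6,2)·0.72^2·0.28^4 = 0.0477957
  k=3: C(6,3)·0.72^3·0.28^3 = 0.1638708
1 − 0.2195832 = 0.7804168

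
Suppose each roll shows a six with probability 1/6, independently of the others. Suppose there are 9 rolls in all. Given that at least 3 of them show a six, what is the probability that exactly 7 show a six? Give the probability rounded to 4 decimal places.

X ~ Binomial(9, 0.166667). Want P(X=7 | X≥3) = P(X=7) / P(X≥3).
P(X=7) = C(9,7)·0.166667^7·0.833333^2 = 0.000089
P(X≥3) = 1 − 0.193807 − 0.348852 − 0.279082 = 0.178260
Ratio = 0.000089 / 0.178260 = 0.000501

0.0005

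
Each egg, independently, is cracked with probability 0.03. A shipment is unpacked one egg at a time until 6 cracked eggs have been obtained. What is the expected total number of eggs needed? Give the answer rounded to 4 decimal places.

200.0000

Y = total eggs until the sixth success; negative binomial with r=6, p=0.03.
E[Y] = r / p = 6 / 0.03 = 200.000000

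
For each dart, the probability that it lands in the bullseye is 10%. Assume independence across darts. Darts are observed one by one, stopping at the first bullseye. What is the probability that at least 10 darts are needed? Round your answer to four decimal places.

Y = number of darts to the first success; geometric, p = 0.10.
P(Y > 9) = P(first 9 all fail) = (1−p)^9 = 0.387420

0.3874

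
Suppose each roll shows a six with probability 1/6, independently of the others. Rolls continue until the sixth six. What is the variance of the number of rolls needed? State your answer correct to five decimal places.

Y = total rolls until the sixth success; negative binomial with r=6, p=0.166667.
Var(Y) = r(1−p)/p² = 6·0.833333 / 0.166667² = 180.0000000

180.00000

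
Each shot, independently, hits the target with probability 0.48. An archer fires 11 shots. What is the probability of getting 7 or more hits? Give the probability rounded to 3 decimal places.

0.231

X ~ Binomial(11, 0.48); P(X ≥ 7) = Σ C(11,k) p^k (1−p)^(11−k) over k:
  k=7: C(11,7)·0.48^7·0.52^4 = 0.14165
  k=8: C(11,8)·0.48^8·0.52^3 = 0.06538
  k=9: C(11,9)·0.48^9·0.52^2 = 0.02012
  k=10: C(11,10)·0.48^10·0.52^1 = 0.00371
  k=11: C(11,11)·0.48^11·0.52^0 = 0.00031
Total = 0.23117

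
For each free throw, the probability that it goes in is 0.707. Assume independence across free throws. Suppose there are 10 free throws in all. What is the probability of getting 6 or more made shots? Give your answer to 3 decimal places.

X ~ Binomial(10, 0.707); P(X ≥ 6) = Σ C(10,k) p^k (1−p)^(10−k) over k:
  k=6: C(10,6)·0.707^6·0.293^4 = 0.19329
  k=7: C(10,7)·0.707^7·0.293^3 = 0.26651
  k=8: C(10,8)·0.707^8·0.293^2 = 0.24116
  k=9: C(10,9)·0.707^9·0.293^1 = 0.12931
  k=10: C(10,10)·0.707^10·0.293^0 = 0.03120
Total = 0.86148

0.861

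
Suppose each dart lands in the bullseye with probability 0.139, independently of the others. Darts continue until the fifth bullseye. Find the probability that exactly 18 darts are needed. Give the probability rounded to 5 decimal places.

0.01765

Y = trial on which the fifth success occurs; negative binomial, r=5, p=0.139.
P(Y=18) = C(17,4) · p^5 · (1−p)^13
= 2380 · 5.1889e-05 · 0.1429 = 0.0176479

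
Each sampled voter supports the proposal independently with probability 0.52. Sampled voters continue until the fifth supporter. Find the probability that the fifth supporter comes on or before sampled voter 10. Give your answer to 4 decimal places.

Finishing within 10 sampled voters ⇔ at least 5 successes in the first 10. With X ~ Binomial(10, 0.52), P(Y ≤ 10) = 1 − P(X ≤ 4).
  k=0: C(10,0)·0.52^0·0.48^10 = 0.000649
  k=1: C(10,1)·0.52^1·0.48^9 = 0.007034
  k=2: C(10,2)·0.52^2·0.48^8 = 0.034289
  k=3: C(10,3)·0.52^3·0.48^7 = 0.099056
  k=4: C(10,4)·0.52^4·0.48^6 = 0.187793
1 − 0.328820 = 0.671180

0.6712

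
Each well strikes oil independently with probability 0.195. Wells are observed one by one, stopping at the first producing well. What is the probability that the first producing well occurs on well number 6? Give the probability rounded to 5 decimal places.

0.06592

Geometric (trials to first success), p = 0.195.
P(Y = 6) = (1−p)^5 · p = 0.33805 · 0.195 = 0.0659195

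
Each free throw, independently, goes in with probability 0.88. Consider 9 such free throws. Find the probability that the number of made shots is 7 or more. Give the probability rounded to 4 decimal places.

X ~ Binomial(9, 0.88); P(X ≥ 7) = Σ C(9,k) p^k (1−p)^(9−k) over k:
  k=7: C(9,7)·0.88^7·0.12^2 = 0.211857
  k=8: C(9,8)·0.88^8·0.12^1 = 0.388405
  k=9: C(9,9)·0.88^9·0.12^0 = 0.316478
Total = 0.916741

0.9167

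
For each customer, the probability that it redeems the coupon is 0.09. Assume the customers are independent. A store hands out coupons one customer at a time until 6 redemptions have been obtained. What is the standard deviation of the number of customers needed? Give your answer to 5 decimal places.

25.96294

Y = total customers until the sixth success; negative binomial with r=6, p=0.09.
SD(Y) = √[r(1−p)/p²] = √(674.0740741) = 25.9629365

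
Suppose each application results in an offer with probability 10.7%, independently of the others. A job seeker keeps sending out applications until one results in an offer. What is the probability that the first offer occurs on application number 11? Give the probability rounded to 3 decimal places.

0.035

Geometric (trials to first success), p = 0.107.
P(Y = 11) = (1−p)^10 · p = 0.32249 · 0.107 = 0.03451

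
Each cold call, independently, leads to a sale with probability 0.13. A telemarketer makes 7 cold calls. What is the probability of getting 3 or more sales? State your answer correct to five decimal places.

0.05126

X ~ Binomial(7, 0.13); P(X ≥ 3) = Σ C(7,k) p^k (1−p)^(7−k) over k:
  k=3: C(7,3)·0.13^3·0.87^4 = 0.0440530
  k=4: C(7,4)·0.13^4·0.87^3 = 0.0065826
  k=5: C(7,5)·0.13^5·0.87^2 = 0.0005902
  k=6: C(7,6)·0.13^6·0.87^1 = 0.0000294
  k=7: C(7,7)·0.13^7·0.87^0 = 0.0000006
Total = 0.0512558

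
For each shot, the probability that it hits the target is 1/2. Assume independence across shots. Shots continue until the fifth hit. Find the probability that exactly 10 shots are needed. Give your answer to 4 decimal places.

0.1230

Y = trial on which the fifth success occurs; negative binomial, r=5, p=0.50.
P(Y=10) = C(9,4) · p^5 · (1−p)^5
= 126 · 0.03125 · 0.03125 = 0.123047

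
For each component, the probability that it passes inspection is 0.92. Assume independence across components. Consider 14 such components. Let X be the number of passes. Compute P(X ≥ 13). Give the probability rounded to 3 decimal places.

X ~ Binomial(14, 0.92); P(X ≥ 13) = Σ C(14,k) p^k (1−p)^(14−k) over k:
  k=13: C(14,13)·0.92^13·0.08^1 = 0.37884
  k=14: C(14,14)·0.92^14·0.08^0 = 0.31119
Total = 0.69004

0.690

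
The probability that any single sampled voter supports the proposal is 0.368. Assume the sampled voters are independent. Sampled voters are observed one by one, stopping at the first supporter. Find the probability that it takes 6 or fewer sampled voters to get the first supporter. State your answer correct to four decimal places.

Y = number of sampled voters to the first success; geometric, p = 0.368.
P(Y ≤ 6) = 1 − (1−p)^6 = 1 − 0.063724 = 0.936276

0.9363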